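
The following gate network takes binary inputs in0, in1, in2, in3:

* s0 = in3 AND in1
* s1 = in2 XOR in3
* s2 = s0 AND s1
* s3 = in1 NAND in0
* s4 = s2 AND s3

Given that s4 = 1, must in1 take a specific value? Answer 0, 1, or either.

s4 = s2 AND s3 must be 1, so both s2 = 1 and s3 = 1.
s2 = s0 AND s1 must be 1, so both s0 = 1 and s1 = 1.
s3 = in1 NAND in0 must be 1, so at least one of in1, in0 is 0.
Every assignment with s4 = 1 has in1 = 1; there are 1 such assignment(s).
  in0=0, in1=1, in2=0, in3=1

1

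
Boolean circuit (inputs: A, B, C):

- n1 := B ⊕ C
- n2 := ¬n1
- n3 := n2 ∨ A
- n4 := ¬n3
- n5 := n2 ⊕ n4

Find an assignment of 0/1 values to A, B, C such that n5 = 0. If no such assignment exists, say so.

A=1, B=1, C=0

n5 = n2 ⊕ n4 must be 0, so n2 and n4 are equal.
Check with A=1, B=1, C=0:
n1 = B ⊕ C = 1 ⊕ 0 = 1
n2 = ¬n1 = ¬1 = 0
n3 = n2 ∨ A = 0 ∨ 1 = 1
n4 = ¬n3 = ¬1 = 0
n5 = n2 ⊕ n4 = 0 ⊕ 0 = 0
So n5 = 0 as required.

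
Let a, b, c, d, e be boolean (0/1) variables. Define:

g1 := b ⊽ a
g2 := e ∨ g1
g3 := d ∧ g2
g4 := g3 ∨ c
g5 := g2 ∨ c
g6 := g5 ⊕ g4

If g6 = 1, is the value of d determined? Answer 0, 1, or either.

g6 = g5 ⊕ g4 must be 1, so g5 and g4 differ.
Every assignment with g6 = 1 has d = 0; there are 5 such assignment(s).

0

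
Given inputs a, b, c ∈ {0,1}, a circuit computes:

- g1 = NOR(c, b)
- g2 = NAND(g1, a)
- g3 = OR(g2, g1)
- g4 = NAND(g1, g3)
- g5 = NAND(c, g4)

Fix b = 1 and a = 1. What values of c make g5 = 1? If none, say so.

g5 = NAND(c, g4) must be 1, so at least one of c, g4 is 0.
Check with b = 1 and a = 1 and c=0:
g1 = NOR(c, b) = NOR(0, 1) = 0
g2 = NAND(g1, a) = NAND(0, 1) = 1
g3 = OR(g2, g1) = OR(1, 0) = 1
g4 = NAND(g1, g3) = NAND(0, 1) = 1
g5 = NAND(c, g4) = NAND(0, 1) = 1
So g5 = 1.

c=0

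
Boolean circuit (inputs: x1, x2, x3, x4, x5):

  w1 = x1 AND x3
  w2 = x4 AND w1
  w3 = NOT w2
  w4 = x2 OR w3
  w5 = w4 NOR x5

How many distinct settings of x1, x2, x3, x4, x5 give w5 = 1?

w5 = w4 NOR x5 must be 1, so both w4 = 0 and x5 = 0.
w4 = x2 OR w3 must be 0, so both x2 = 0 and w3 = 0.
Satisfying assignments:
  x1=1, x2=0, x3=1, x4=1, x5=0

1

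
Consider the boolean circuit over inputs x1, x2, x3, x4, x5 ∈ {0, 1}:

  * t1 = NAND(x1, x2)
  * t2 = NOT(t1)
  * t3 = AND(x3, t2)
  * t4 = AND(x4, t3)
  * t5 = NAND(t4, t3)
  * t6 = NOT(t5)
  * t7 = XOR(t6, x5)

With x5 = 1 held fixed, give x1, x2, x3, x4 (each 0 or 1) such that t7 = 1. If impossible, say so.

x1=0 x2=0 x3=0 x4=0

Check with x5 = 1 and x1=0, x2=0, x3=0, x4=0:
t1 = NAND(x1, x2) = NAND(0, 0) = 1
t2 = NOT(t1) = NOT 1 = 0
t3 = AND(x3, t2) = AND(0, 0) = 0
t4 = AND(x4, t3) = AND(0, 0) = 0
t5 = NAND(t4, t3) = NAND(0, 0) = 1
t6 = NOT(t5) = NOT 1 = 0
t7 = XOR(t6, x5) = XOR(0, 1) = 1
So t7 = 1.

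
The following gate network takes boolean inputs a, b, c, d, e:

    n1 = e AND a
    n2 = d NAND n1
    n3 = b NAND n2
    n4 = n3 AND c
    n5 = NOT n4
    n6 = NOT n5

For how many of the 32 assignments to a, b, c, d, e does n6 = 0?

n6 = NOT n5 must be 0, so n5 = 1.
n5 = NOT n4 must be 1, so n4 = 0.
Enumerating the 32 input combinations, 23 give n6 = 0 and 9 give n6 = 1.

23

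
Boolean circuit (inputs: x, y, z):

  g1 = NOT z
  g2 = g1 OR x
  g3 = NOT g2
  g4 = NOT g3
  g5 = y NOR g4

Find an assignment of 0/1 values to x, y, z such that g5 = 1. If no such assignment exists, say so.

x=0, y=0, z=1

Check with x=0, y=0, z=1:
g1 = NOT z = NOT 1 = 0
g2 = g1 OR x = 0 OR 0 = 0
g3 = NOT g2 = NOT 0 = 1
g4 = NOT g3 = NOT 1 = 0
g5 = y NOR g4 = 0 NOR 0 = 1
So g5 = 1 as required.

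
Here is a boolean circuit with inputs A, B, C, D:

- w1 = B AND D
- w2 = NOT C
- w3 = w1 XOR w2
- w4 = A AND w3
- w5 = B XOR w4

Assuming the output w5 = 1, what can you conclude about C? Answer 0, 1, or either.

Both values of C occur among assignments with w5 = 1:
  C=0: A=0, B=1, C=0, D=0
  C=1: A=0, B=1, C=1, D=0

either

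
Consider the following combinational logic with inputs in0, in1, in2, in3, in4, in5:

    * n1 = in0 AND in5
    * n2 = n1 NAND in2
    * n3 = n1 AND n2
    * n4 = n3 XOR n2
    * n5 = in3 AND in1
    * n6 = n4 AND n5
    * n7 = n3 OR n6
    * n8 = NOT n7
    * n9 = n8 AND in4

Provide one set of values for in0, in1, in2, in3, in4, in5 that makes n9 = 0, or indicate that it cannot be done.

n9 = n8 AND in4 must be 0, so at least one of n8, in4 is 0.
Check with in0=0, in1=0, in2=1, in3=0, in4=0, in5=0:
n1 = in0 AND in5 = 0 AND 0 = 0
n2 = n1 NAND in2 = 0 NAND 1 = 1
n3 = n1 AND n2 = 0 AND 1 = 0
n4 = n3 XOR n2 = 0 XOR 1 = 1
n5 = in3 AND in1 = 0 AND 0 = 0
n6 = n4 AND n5 = 1 AND 0 = 0
n7 = n3 OR n6 = 0 OR 0 = 0
n8 = NOT n7 = NOT 0 = 1
n9 = n8 AND in4 = 1 AND 0 = 0
So n9 = 0 as required.

in0=0, in1=0, in2=1, in3=0, in4=0, in5=0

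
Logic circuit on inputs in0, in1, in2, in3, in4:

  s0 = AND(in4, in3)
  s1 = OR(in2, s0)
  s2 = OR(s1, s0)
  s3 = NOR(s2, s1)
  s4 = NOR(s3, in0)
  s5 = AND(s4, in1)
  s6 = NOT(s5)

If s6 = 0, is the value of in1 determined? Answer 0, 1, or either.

s6 = NOT(s5) must be 0, so s5 = 1.
s5 = AND(s4, in1) must be 1, so both s4 = 1 and in1 = 1.
s4 = NOR(s3, in0) must be 1, so both s3 = 0 and in0 = 0.
Every assignment with s6 = 0 has in1 = 1; there are 5 such assignment(s).

1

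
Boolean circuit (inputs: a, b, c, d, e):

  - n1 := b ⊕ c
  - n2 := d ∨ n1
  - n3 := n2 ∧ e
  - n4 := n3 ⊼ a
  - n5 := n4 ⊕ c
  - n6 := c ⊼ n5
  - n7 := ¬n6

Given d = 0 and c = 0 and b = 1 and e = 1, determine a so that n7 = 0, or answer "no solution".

n7 = ¬n6 must be 0, so n6 = 1.
Check with d = 0 and c = 0 and b = 1 and e = 1 and a=0:
n1 = b ⊕ c = 1 ⊕ 0 = 1
n2 = d ∨ n1 = 0 ∨ 1 = 1
n3 = n2 ∧ e = 1 ∧ 1 = 1
n4 = n3 ⊼ a = 1 ⊼ 0 = 1
n5 = n4 ⊕ c = 1 ⊕ 0 = 1
n6 = c ⊼ n5 = 0 ⊼ 1 = 1
n7 = ¬n6 = ¬1 = 0
So n7 = 0.

a=0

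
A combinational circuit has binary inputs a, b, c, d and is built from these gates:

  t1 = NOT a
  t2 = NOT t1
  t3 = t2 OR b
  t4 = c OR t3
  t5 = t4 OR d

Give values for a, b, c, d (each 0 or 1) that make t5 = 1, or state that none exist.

a=0 b=1 c=0 d=0

t5 = t4 OR d must be 1, so at least one of t4, d is 1.
Check with a=0 b=1 c=0 d=0:
t1 = NOT a = NOT 0 = 1
t2 = NOT t1 = NOT 1 = 0
t3 = t2 OR b = 0 OR 1 = 1
t4 = c OR t3 = 0 OR 1 = 1
t5 = t4 OR d = 1 OR 0 = 1
So t5 = 1 as required.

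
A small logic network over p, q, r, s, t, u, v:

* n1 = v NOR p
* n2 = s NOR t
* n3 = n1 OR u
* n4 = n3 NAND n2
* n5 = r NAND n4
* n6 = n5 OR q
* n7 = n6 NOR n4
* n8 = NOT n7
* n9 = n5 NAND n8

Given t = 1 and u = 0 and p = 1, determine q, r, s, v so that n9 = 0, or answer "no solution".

Check with t = 1 and u = 0 and p = 1 and q=1, r=0, s=1, v=0:
n1 = v NOR p = 0 NOR 1 = 0
n2 = s NOR t = 1 NOR 1 = 0
n3 = n1 OR u = 0 OR 0 = 0
n4 = n3 NAND n2 = 0 NAND 0 = 1
n5 = r NAND n4 = 0 NAND 1 = 1
n6 = n5 OR q = 1 OR 1 = 1
n7 = n6 NOR n4 = 1 NOR 1 = 0
n8 = NOT n7 = NOT 0 = 1
n9 = n5 NAND n8 = 1 NAND 1 = 0
So n9 = 0.

q=1, r=0, s=1, v=0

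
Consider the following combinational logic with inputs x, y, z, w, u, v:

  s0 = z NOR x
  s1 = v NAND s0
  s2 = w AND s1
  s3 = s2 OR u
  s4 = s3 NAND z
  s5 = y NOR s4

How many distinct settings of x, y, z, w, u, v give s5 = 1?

12

s5 = y NOR s4 must be 1, so both y = 0 and s4 = 0.
s4 = s3 NAND z must be 0, so both s3 = 1 and z = 1.
Enumerating the 64 input combinations, 12 give s5 = 1 and 52 give s5 = 0.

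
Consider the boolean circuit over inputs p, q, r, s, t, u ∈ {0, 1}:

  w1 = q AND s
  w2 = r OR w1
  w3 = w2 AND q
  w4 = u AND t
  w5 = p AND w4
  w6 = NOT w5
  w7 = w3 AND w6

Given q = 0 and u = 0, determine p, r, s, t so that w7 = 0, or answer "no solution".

p=0, r=0, s=0, t=1

w7 = w3 AND w6 must be 0, so at least one of w3, w6 is 0.
Check with q = 0 and u = 0 and p=0, r=0, s=0, t=1:
w1 = q AND s = 0 AND 0 = 0
w2 = r OR w1 = 0 OR 0 = 0
w3 = w2 AND q = 0 AND 0 = 0
w4 = u AND t = 0 AND 1 = 0
w5 = p AND w4 = 0 AND 0 = 0
w6 = NOT w5 = NOT 0 = 1
w7 = w3 AND w6 = 0 AND 1 = 0
So w7 = 0.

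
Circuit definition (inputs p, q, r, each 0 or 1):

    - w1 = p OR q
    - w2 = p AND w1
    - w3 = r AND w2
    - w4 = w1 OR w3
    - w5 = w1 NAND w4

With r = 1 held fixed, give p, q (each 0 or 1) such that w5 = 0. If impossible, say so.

p=0, q=1

w5 = w1 NAND w4 must be 0, so both w1 = 1 and w4 = 1.
Check with r = 1 and p=0, q=1:
w1 = p OR q = 0 OR 1 = 1
w2 = p AND w1 = 0 AND 1 = 0
w3 = r AND w2 = 1 AND 0 = 0
w4 = w1 OR w3 = 1 OR 0 = 1
w5 = w1 NAND w4 = 1 NAND 1 = 0
So w5 = 0.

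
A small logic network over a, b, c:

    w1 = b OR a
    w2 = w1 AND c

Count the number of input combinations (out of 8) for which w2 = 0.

5

w2 = w1 AND c must be 0, so at least one of w1, c is 0.
Satisfying assignments:
  a=0, b=0, c=0
  a=0, b=0, c=1
  a=0, b=1, c=0
  a=1, b=0, c=0
  a=1, b=1, c=0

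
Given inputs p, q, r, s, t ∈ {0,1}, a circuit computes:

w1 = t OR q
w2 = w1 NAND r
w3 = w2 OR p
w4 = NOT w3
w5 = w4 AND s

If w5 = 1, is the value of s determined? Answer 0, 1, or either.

w5 = w4 AND s must be 1, so both w4 = 1 and s = 1.
w4 = NOT w3 must be 1, so w3 = 0.
w3 = w2 OR p must be 0, so both w2 = 0 and p = 0.
Every assignment with w5 = 1 has s = 1; there are 3 such assignment(s).
  p=0, q=0, r=1, s=1, t=1
  p=0, q=1, r=1, s=1, t=0
  p=0, q=1, r=1, s=1, t=1

1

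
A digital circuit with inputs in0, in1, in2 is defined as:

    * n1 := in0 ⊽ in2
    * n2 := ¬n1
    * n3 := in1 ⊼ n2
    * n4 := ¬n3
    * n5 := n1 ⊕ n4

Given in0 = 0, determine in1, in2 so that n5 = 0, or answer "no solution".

n5 = n1 ⊕ n4 must be 0, so n1 and n4 are equal.
Check with in0 = 0 and in1=0, in2=1:
n1 = in0 ⊽ in2 = 0 ⊽ 1 = 0
n2 = ¬n1 = ¬0 = 1
n3 = in1 ⊼ n2 = 0 ⊼ 1 = 1
n4 = ¬n3 = ¬1 = 0
n5 = n1 ⊕ n4 = 0 ⊕ 0 = 0
So n5 = 0.

in1=0, in2=1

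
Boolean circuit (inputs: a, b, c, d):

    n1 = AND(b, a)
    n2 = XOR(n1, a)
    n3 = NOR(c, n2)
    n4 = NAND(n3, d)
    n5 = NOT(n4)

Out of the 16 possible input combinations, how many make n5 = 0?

13

n5 = NOT(n4) must be 0, so n4 = 1.
n4 = NAND(n3, d) must be 1, so at least one of n3, d is 0.
Enumerating the 16 input combinations, 13 give n5 = 0 and 3 give n5 = 1.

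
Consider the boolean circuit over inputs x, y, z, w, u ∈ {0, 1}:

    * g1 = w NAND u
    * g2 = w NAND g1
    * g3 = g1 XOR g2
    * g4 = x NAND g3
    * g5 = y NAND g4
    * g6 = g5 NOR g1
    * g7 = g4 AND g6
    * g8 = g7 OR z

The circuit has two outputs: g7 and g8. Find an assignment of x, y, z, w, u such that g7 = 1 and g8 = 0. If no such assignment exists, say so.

Across all 32 input combinations, none give both g7 = 1 and g8 = 0.

no solution exists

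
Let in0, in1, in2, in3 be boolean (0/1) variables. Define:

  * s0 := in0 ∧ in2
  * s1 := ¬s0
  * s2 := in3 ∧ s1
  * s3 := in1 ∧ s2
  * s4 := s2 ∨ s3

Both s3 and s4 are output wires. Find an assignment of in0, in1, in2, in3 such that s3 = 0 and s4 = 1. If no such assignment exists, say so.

Check with in0=1, in1=0, in2=0, in3=1:
s0 = in0 ∧ in2 = 1 ∧ 0 = 0
s1 = ¬s0 = ¬0 = 1
s2 = in3 ∧ s1 = 1 ∧ 1 = 1
s3 = in1 ∧ s2 = 0 ∧ 1 = 0
s4 = s2 ∨ s3 = 1 ∨ 0 = 1
So s3 = 0 and s4 = 1.

in0=1, in1=0, in2=0, in3=1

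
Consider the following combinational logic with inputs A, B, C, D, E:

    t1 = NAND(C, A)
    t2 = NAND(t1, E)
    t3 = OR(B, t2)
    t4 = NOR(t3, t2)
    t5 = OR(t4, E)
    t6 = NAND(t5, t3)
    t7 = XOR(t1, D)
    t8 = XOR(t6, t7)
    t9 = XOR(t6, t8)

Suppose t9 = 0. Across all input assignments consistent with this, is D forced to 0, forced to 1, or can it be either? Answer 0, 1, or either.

either

Both values of D occur among assignments with t9 = 0:
  D=0: A=1, B=0, C=1, D=0, E=0
  D=1: A=0, B=0, C=0, D=1, E=0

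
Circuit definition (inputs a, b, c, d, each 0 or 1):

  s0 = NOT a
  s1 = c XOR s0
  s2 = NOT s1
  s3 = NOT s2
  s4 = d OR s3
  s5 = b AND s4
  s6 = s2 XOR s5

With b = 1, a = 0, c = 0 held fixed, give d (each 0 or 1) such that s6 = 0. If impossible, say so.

With b = 1, a = 0, c = 0 fixed, none of the 2 settings of d give s6 = 0.
For example, with d=0:
s0 = NOT a = NOT 0 = 1
s1 = c XOR s0 = 0 XOR 1 = 1
s2 = NOT s1 = NOT 1 = 0
s3 = NOT s2 = NOT 0 = 1
s4 = d OR s3 = 0 OR 1 = 1
s5 = b AND s4 = 1 AND 1 = 1
s6 = s2 XOR s5 = 0 XOR 1 = 1
giving s6 = 1 ≠ 0.

no solution exists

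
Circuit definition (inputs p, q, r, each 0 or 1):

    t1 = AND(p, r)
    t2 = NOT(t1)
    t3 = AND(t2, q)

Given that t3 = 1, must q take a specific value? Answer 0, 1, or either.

t3 = AND(t2, q) must be 1, so both t2 = 1 and q = 1.
t2 = NOT(t1) must be 1, so t1 = 0.
Every assignment with t3 = 1 has q = 1; there are 3 such assignment(s).
  p=0, q=1, r=0
  p=0, q=1, r=1
  p=1, q=1, r=0

1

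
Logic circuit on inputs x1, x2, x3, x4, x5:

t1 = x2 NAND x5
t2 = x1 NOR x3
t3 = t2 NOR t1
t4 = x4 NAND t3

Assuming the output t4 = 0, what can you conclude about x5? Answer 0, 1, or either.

t4 = x4 NAND t3 must be 0, so both x4 = 1 and t3 = 1.
t3 = t2 NOR t1 must be 1, so both t2 = 0 and t1 = 0.
Every assignment with t4 = 0 has x5 = 1; there are 3 such assignment(s).
  x1=0, x2=1, x3=1, x4=1, x5=1
  x1=1, x2=1, x3=0, x4=1, x5=1
  x1=1, x2=1, x3=1, x4=1, x5=1

1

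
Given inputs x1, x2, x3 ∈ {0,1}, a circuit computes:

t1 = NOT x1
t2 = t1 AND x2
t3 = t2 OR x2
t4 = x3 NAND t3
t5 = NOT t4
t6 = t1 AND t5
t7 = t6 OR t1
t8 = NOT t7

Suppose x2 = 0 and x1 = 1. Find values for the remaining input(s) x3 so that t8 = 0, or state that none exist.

no solution exists

With x2 = 0 and x1 = 1 fixed, none of the 2 settings of x3 give t8 = 0.
For example, with x3=1:
t1 = NOT x1 = NOT 1 = 0
t2 = t1 AND x2 = 0 AND 0 = 0
t3 = t2 OR x2 = 0 OR 0 = 0
t4 = x3 NAND t3 = 1 NAND 0 = 1
t5 = NOT t4 = NOT 1 = 0
t6 = t1 AND t5 = 0 AND 0 = 0
t7 = t6 OR t1 = 0 OR 0 = 0
t8 = NOT t7 = NOT 0 = 1
giving t8 = 1 ≠ 0.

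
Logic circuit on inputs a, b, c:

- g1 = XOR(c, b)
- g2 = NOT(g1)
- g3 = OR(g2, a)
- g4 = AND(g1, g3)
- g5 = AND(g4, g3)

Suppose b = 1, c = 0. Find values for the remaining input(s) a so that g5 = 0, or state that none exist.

g5 = AND(g4, g3) must be 0, so at least one of g4, g3 is 0.
Check with b = 1, c = 0 and a=0:
g1 = XOR(c, b) = XOR(0, 1) = 1
g2 = NOT(g1) = NOT 1 = 0
g3 = OR(g2, a) = OR(0, 0) = 0
g4 = AND(g1, g3) = AND(1, 0) = 0
g5 = AND(g4, g3) = AND(0, 0) = 0
So g5 = 0.

a=0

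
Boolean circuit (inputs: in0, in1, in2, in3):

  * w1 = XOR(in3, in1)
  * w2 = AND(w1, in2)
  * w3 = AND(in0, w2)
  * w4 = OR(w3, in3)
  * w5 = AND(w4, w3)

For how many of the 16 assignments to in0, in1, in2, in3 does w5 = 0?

14

w5 = AND(w4, w3) must be 0, so at least one of w4, w3 is 0.
Enumerating the 16 input combinations, 14 give w5 = 0 and 2 give w5 = 1.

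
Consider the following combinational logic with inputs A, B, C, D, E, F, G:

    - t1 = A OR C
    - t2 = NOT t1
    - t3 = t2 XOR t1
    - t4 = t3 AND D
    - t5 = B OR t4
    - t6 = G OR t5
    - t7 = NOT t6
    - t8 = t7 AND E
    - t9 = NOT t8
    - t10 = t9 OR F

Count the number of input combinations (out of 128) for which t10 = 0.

4

t10 = t9 OR F must be 0, so both t9 = 0 and F = 0.
t9 = NOT t8 must be 0, so t8 = 1.
t8 = t7 AND E must be 1, so both t7 = 1 and E = 1.
Enumerating the 128 input combinations, 4 give t10 = 0 and 124 give t10 = 1.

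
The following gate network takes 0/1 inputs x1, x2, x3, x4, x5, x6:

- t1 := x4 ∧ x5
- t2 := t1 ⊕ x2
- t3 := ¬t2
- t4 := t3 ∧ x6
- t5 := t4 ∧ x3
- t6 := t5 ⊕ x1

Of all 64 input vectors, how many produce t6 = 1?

t6 = t5 ⊕ x1 must be 1, so t5 and x1 differ.
Enumerating the 64 input combinations, 32 give t6 = 1 and 32 give t6 = 0.

32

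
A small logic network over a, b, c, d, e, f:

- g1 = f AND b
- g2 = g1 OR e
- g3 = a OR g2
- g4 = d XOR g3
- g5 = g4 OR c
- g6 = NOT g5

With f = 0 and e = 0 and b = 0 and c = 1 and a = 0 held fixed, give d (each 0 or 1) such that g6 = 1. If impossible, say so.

no solution exists

With f = 0 and e = 0 and b = 0 and c = 1 and a = 0 fixed, none of the 2 settings of d give g6 = 1.
For example, with d=0:
g1 = f AND b = 0 AND 0 = 0
g2 = g1 OR e = 0 OR 0 = 0
g3 = a OR g2 = 0 OR 0 = 0
g4 = d XOR g3 = 0 XOR 0 = 0
g5 = g4 OR c = 0 OR 1 = 1
g6 = NOT g5 = NOT 1 = 0
giving g6 = 0 ≠ 1.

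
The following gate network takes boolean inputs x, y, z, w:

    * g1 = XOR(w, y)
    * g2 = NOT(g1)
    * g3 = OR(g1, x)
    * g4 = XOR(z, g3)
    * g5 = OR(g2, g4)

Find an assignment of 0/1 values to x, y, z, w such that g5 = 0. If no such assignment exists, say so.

Check with x=1, y=0, z=1, w=1:
g1 = XOR(w, y) = XOR(1, 0) = 1
g2 = NOT(g1) = NOT 1 = 0
g3 = OR(g1, x) = OR(1, 1) = 1
g4 = XOR(z, g3) = XOR(1, 1) = 0
g5 = OR(g2, g4) = OR(0, 0) = 0
So g5 = 0 as required.

x=1, y=0, z=1, w=1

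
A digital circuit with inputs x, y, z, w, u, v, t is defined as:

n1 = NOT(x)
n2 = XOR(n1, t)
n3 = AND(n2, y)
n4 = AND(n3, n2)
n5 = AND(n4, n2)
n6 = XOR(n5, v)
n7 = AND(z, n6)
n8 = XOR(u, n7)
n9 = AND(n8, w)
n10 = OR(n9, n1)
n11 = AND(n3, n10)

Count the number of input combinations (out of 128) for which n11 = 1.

n11 = AND(n3, n10) must be 1, so both n3 = 1 and n10 = 1.
Enumerating the 128 input combinations, 20 give n11 = 1 and 108 give n11 = 0.

20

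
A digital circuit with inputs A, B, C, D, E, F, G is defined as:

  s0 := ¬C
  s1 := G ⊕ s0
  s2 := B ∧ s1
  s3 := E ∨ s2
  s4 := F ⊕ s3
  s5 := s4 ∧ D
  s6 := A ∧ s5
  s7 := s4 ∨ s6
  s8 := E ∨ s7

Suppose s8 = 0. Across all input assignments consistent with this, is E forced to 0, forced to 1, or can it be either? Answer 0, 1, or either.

0

s8 = E ∨ s7 must be 0, so both E = 0 and s7 = 0.
s7 = s4 ∨ s6 must be 0, so both s4 = 0 and s6 = 0.
s4 = F ⊕ s3 must be 0, so F and s3 are equal.
Every assignment with s8 = 0 has E = 0; there are 32 such assignment(s).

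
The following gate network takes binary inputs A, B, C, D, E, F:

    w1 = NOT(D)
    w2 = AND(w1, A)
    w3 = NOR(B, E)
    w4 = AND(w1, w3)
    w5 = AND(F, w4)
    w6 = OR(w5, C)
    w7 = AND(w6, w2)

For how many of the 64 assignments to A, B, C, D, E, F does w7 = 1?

9

w7 = AND(w6, w2) must be 1, so both w6 = 1 and w2 = 1.
Enumerating the 64 input combinations, 9 give w7 = 1 and 55 give w7 = 0.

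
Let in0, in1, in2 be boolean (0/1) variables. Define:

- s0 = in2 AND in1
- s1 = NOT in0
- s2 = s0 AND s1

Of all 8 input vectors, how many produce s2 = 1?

s2 = s0 AND s1 must be 1, so both s0 = 1 and s1 = 1.
s0 = in2 AND in1 must be 1, so both in2 = 1 and in1 = 1.
s1 = NOT in0 must be 1, so in0 = 0.
Enumerating the 8 input combinations, 1 give s2 = 1 and 7 give s2 = 0.

1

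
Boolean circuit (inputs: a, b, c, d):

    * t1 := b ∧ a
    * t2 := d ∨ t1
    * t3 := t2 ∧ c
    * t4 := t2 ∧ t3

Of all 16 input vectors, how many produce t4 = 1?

5

t4 = t2 ∧ t3 must be 1, so both t2 = 1 and t3 = 1.
t2 = d ∨ t1 must be 1, so at least one of d, t1 is 1.
Satisfying assignments:
  a=0, b=0, c=1, d=1
  a=0, b=1, c=1, d=1
  a=1, b=0, c=1, d=1
  a=1, b=1, c=1, d=0
  a=1, b=1, c=1, d=1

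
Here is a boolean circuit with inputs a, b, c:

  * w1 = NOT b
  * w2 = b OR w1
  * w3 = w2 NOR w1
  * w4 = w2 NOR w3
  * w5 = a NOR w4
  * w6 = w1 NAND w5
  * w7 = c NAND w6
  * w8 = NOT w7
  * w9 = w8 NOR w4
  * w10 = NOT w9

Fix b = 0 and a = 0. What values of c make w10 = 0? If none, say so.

w10 = NOT w9 must be 0, so w9 = 1.
w9 = w8 NOR w4 must be 1, so both w8 = 0 and w4 = 0.
Check with b = 0 and a = 0 and c=0:
w1 = NOT b = NOT 0 = 1
w2 = b OR w1 = 0 OR 1 = 1
w3 = w2 NOR w1 = 1 NOR 1 = 0
w4 = w2 NOR w3 = 1 NOR 0 = 0
w5 = a NOR w4 = 0 NOR 0 = 1
w6 = w1 NAND w5 = 1 NAND 1 = 0
w7 = c NAND w6 = 0 NAND 0 = 1
w8 = NOT w7 = NOT 1 = 0
w9 = w8 NOR w4 = 0 NOR 0 = 1
w10 = NOT w9 = NOT 1 = 0
So w10 = 0.

c=0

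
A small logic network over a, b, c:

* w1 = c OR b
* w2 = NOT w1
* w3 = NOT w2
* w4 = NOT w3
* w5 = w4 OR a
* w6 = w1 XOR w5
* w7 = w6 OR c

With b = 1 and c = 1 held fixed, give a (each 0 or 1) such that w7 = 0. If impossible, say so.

no solution exists

With b = 1 and c = 1 fixed, none of the 2 settings of a give w7 = 0.
For example, with a=0:
w1 = c OR b = 1 OR 1 = 1
w2 = NOT w1 = NOT 1 = 0
w3 = NOT w2 = NOT 0 = 1
w4 = NOT w3 = NOT 1 = 0
w5 = w4 OR a = 0 OR 0 = 0
w6 = w1 XOR w5 = 1 XOR 0 = 1
w7 = w6 OR c = 1 OR 1 = 1
giving w7 = 1 ≠ 0.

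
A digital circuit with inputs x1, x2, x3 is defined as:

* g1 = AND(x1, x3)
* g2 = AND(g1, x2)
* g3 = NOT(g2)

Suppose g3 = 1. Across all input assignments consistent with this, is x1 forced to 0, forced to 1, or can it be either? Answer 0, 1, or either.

Both values of x1 occur among assignments with g3 = 1:
  x1=0: x1=0, x2=0, x3=0
  x1=1: x1=1, x2=0, x3=0

either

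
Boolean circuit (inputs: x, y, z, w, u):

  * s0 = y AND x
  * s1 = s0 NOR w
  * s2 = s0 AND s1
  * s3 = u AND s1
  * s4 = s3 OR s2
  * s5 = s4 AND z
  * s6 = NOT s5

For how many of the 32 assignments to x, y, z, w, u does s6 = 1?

s6 = NOT s5 must be 1, so s5 = 0.
s5 = s4 AND z must be 0, so at least one of s4, z is 0.
Enumerating the 32 input combinations, 29 give s6 = 1 and 3 give s6 = 0.

29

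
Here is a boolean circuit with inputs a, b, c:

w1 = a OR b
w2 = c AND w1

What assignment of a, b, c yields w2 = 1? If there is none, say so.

a=0, b=1, c=1

w2 = c AND w1 must be 1, so both c = 1 and w1 = 1.
Check with a=0, b=1, c=1:
w1 = a OR b = 0 OR 1 = 1
w2 = c AND w1 = 1 AND 1 = 1
So w2 = 1 as required.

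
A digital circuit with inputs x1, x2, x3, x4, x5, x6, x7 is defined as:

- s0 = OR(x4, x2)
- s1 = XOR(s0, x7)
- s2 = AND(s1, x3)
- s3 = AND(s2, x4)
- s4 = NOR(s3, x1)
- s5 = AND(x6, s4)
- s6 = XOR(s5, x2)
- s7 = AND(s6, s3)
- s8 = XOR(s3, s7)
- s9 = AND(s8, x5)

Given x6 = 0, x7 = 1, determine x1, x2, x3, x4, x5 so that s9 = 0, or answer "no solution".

x1=0 x2=1 x3=1 x4=0 x5=0

s9 = AND(s8, x5) must be 0, so at least one of s8, x5 is 0.
Check with x6 = 0, x7 = 1 and x1=0, x2=1, x3=1, x4=0, x5=0:
s0 = OR(x4, x2) = OR(0, 1) = 1
s1 = XOR(s0, x7) = XOR(1, 1) = 0
s2 = AND(s1, x3) = AND(0, 1) = 0
s3 = AND(s2, x4) = AND(0, 0) = 0
s4 = NOR(s3, x1) = NOR(0, 0) = 1
s5 = AND(x6, s4) = AND(0, 1) = 0
s6 = XOR(s5, x2) = XOR(0, 1) = 1
s7 = AND(s6, s3) = AND(1, 0) = 0
s8 = XOR(s3, s7) = XOR(0, 0) = 0
s9 = AND(s8, x5) = AND(0, 0) = 0
So s9 = 0.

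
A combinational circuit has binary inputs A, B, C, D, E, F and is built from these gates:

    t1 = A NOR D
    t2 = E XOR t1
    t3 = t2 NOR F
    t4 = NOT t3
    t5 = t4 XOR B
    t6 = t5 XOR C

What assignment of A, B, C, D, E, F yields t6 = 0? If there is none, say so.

A=1, B=0, C=1, D=0, E=1, F=0

t6 = t5 XOR C must be 0, so t5 and C are equal.
Check with A=1, B=0, C=1, D=0, E=1, F=0:
t1 = A NOR D = 1 NOR 0 = 0
t2 = E XOR t1 = 1 XOR 0 = 1
t3 = t2 NOR F = 1 NOR 0 = 0
t4 = NOT t3 = NOT 0 = 1
t5 = t4 XOR B = 1 XOR 0 = 1
t6 = t5 XOR C = 1 XOR 1 = 0
So t6 = 0 as required.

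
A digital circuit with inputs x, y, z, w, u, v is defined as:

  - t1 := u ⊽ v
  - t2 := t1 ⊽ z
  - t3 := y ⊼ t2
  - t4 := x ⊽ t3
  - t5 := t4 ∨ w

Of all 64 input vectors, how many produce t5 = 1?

35

t5 = t4 ∨ w must be 1, so at least one of t4, w is 1.
Enumerating the 64 input combinations, 35 give t5 = 1 and 29 give t5 = 0.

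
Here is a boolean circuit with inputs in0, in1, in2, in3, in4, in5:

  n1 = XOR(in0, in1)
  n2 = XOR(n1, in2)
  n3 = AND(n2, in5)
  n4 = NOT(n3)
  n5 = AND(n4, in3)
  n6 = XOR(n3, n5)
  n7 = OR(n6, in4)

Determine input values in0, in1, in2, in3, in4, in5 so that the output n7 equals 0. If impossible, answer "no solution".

in0=0 in1=0 in2=0 in3=0 in4=0 in5=1

n7 = OR(n6, in4) must be 0, so both n6 = 0 and in4 = 0.
n6 = XOR(n3, n5) must be 0, so n3 and n5 are equal.
Check with in0=0 in1=0 in2=0 in3=0 in4=0 in5=1:
n1 = XOR(in0, in1) = XOR(0, 0) = 0
n2 = XOR(n1, in2) = XOR(0, 0) = 0
n3 = AND(n2, in5) = AND(0, 1) = 0
n4 = NOT(n3) = NOT 0 = 1
n5 = AND(n4, in3) = AND(1, 0) = 0
n6 = XOR(n3, n5) = XOR(0, 0) = 0
n7 = OR(n6, in4) = OR(0, 0) = 0
So n7 = 0 as required.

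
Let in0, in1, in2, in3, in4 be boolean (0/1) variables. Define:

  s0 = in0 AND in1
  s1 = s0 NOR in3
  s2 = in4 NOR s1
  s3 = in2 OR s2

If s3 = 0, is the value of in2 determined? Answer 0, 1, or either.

s3 = in2 OR s2 must be 0, so both in2 = 0 and s2 = 0.
s2 = in4 NOR s1 must be 0, so at least one of in4, s1 is 1.
Every assignment with s3 = 0 has in2 = 0; there are 11 such assignment(s).

0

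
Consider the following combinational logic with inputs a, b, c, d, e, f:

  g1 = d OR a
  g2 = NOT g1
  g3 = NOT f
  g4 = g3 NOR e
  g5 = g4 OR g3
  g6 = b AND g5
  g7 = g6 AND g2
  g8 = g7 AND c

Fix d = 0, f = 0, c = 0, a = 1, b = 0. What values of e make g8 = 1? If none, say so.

With d = 0, f = 0, c = 0, a = 1, b = 0 fixed, none of the 2 settings of e give g8 = 1.
For example, with e=0:
g1 = d OR a = 0 OR 1 = 1
g2 = NOT g1 = NOT 1 = 0
g3 = NOT f = NOT 0 = 1
g4 = g3 NOR e = 1 NOR 0 = 0
g5 = g4 OR g3 = 0 OR 1 = 1
g6 = b AND g5 = 0 AND 1 = 0
g7 = g6 AND g2 = 0 AND 0 = 0
g8 = g7 AND c = 0 AND 0 = 0
giving g8 = 0 ≠ 1.

no solution exists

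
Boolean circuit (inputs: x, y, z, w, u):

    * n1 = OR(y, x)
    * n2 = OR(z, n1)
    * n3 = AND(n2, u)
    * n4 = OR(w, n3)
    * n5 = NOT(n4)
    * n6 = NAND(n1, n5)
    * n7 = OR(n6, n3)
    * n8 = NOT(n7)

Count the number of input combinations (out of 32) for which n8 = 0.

26

n8 = NOT(n7) must be 0, so n7 = 1.
n7 = OR(n6, n3) must be 1, so at least one of n6, n3 is 1.
Enumerating the 32 input combinations, 26 give n8 = 0 and 6 give n8 = 1.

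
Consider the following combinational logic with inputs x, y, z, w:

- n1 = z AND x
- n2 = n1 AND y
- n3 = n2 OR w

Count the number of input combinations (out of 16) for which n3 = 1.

n3 = n2 OR w must be 1, so at least one of n2, w is 1.
Enumerating the 16 input combinations, 9 give n3 = 1 and 7 give n3 = 0.

9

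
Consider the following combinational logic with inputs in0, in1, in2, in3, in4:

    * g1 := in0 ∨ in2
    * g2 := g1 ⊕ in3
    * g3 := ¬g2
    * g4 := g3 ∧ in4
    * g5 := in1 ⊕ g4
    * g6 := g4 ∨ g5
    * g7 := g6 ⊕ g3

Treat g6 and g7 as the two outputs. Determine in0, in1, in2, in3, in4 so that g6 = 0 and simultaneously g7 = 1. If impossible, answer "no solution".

Check with in0=1, in1=0, in2=1, in3=1, in4=0:
g1 = in0 ∨ in2 = 1 ∨ 1 = 1
g2 = g1 ⊕ in3 = 1 ⊕ 1 = 0
g3 = ¬g2 = ¬0 = 1
g4 = g3 ∧ in4 = 1 ∧ 0 = 0
g5 = in1 ⊕ g4 = 0 ⊕ 0 = 0
g6 = g4 ∨ g5 = 0 ∨ 0 = 0
g7 = g6 ⊕ g3 = 0 ⊕ 1 = 1
So g6 = 0 and g7 = 1.

in0=1, in1=0, in2=1, in3=1, in4=0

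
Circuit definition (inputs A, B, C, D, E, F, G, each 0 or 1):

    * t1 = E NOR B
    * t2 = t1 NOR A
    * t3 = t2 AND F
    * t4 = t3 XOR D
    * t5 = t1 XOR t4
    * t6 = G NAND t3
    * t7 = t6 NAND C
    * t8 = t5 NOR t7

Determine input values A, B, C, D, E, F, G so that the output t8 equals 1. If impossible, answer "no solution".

t8 = t5 NOR t7 must be 1, so both t5 = 0 and t7 = 0.
Check with A=1, B=1, C=1, D=0, E=0, F=1, G=1:
t1 = E NOR B = 0 NOR 1 = 0
t2 = t1 NOR A = 0 NOR 1 = 0
t3 = t2 AND F = 0 AND 1 = 0
t4 = t3 XOR D = 0 XOR 0 = 0
t5 = t1 XOR t4 = 0 XOR 0 = 0
t6 = G NAND t3 = 1 NAND 0 = 1
t7 = t6 NAND C = 1 NAND 1 = 0
t8 = t5 NOR t7 = 0 NOR 0 = 1
So t8 = 1 as required.

A=1, B=1, C=1, D=0, E=0, F=1, G=1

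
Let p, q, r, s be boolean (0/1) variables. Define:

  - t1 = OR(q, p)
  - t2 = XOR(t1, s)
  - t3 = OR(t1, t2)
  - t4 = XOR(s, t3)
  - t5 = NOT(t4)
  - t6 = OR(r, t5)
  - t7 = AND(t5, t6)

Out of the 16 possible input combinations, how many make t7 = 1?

10

t7 = AND(t5, t6) must be 1, so both t5 = 1 and t6 = 1.
t5 = NOT(t4) must be 1, so t4 = 0.
t6 = OR(r, t5) must be 1, so at least one of r, t5 is 1.
Enumerating the 16 input combinations, 10 give t7 = 1 and 6 give t7 = 0.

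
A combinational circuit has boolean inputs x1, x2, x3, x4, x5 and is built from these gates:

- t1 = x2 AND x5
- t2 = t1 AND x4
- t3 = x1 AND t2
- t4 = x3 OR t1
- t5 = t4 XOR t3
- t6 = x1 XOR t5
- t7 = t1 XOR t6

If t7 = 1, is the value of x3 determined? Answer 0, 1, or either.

Both values of x3 occur among assignments with t7 = 1:
  x3=0: x1=1, x2=0, x3=0, x4=0, x5=0
  x3=1: x1=0, x2=0, x3=1, x4=0, x5=0

either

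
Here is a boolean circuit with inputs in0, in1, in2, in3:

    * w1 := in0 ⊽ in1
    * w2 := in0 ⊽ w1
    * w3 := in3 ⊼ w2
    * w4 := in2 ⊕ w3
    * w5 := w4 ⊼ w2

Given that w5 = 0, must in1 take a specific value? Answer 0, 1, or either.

1

w5 = w4 ⊼ w2 must be 0, so both w4 = 1 and w2 = 1.
w4 = in2 ⊕ w3 must be 1, so in2 and w3 differ.
Every assignment with w5 = 0 has in1 = 1; there are 2 such assignment(s).
  in0=0, in1=1, in2=0, in3=0
  in0=0, in1=1, in2=1, in3=1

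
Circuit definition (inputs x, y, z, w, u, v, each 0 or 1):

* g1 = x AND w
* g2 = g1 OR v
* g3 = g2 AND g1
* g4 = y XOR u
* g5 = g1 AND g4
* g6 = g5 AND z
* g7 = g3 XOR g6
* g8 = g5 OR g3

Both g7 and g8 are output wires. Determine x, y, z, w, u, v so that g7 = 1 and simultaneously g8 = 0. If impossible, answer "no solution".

Across all 64 input combinations, none give both g7 = 1 and g8 = 0.

no solution exists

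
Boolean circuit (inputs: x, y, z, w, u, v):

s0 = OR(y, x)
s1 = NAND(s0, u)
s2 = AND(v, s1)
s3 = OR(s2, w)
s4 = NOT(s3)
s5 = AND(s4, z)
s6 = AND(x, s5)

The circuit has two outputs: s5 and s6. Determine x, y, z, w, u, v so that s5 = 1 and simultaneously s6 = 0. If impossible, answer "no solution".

x=0 y=1 z=1 w=0 u=1 v=1

Check with x=0 y=1 z=1 w=0 u=1 v=1:
s0 = OR(y, x) = OR(1, 0) = 1
s1 = NAND(s0, u) = NAND(1, 1) = 0
s2 = AND(v, s1) = AND(1, 0) = 0
s3 = OR(s2, w) = OR(0, 0) = 0
s4 = NOT(s3) = NOT 0 = 1
s5 = AND(s4, z) = AND(1, 1) = 1
s6 = AND(x, s5) = AND(0, 1) = 0
So s5 = 1 and s6 = 0.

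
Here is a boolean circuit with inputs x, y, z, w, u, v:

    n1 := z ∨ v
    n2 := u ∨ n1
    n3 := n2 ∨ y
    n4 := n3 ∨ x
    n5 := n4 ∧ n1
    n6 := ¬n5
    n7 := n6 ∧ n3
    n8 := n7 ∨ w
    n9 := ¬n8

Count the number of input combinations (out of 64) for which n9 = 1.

26

n9 = ¬n8 must be 1, so n8 = 0.
n8 = n7 ∨ w must be 0, so both n7 = 0 and w = 0.
n7 = n6 ∧ n3 must be 0, so at least one of n6, n3 is 0.
Enumerating the 64 input combinations, 26 give n9 = 1 and 38 give n9 = 0.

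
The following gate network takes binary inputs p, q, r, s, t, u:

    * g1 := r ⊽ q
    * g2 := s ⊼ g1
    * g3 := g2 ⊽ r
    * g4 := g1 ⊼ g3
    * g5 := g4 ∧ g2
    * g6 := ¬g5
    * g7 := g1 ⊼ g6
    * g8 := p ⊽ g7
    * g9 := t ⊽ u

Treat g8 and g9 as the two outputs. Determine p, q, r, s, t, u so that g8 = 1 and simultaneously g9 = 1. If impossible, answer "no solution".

Check with p=0, q=0, r=0, s=1, t=0, u=0:
g1 = r ⊽ q = 0 ⊽ 0 = 1
g2 = s ⊼ g1 = 1 ⊼ 1 = 0
g3 = g2 ⊽ r = 0 ⊽ 0 = 1
g4 = g1 ⊼ g3 = 1 ⊼ 1 = 0
g5 = g4 ∧ g2 = 0 ∧ 0 = 0
g6 = ¬g5 = ¬0 = 1
g7 = g1 ⊼ g6 = 1 ⊼ 1 = 0
g8 = p ⊽ g7 = 0 ⊽ 0 = 1
g9 = t ⊽ u = 0 ⊽ 0 = 1
So g8 = 1 and g9 = 1.

p=0, q=0, r=0, s=1, t=0, u=0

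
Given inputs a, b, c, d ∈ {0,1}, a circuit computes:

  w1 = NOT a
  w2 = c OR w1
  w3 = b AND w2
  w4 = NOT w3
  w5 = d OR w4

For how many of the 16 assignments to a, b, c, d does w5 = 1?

w5 = d OR w4 must be 1, so at least one of d, w4 is 1.
Enumerating the 16 input combinations, 13 give w5 = 1 and 3 give w5 = 0.

13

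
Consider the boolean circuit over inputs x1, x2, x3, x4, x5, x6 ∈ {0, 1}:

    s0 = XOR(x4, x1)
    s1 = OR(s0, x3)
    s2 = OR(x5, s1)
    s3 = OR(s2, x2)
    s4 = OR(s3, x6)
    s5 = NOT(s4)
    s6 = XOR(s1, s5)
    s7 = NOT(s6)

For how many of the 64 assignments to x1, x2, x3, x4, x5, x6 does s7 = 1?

s7 = NOT(s6) must be 1, so s6 = 0.
s6 = XOR(s1, s5) must be 0, so s1 and s5 are equal.
Enumerating the 64 input combinations, 14 give s7 = 1 and 50 give s7 = 0.

14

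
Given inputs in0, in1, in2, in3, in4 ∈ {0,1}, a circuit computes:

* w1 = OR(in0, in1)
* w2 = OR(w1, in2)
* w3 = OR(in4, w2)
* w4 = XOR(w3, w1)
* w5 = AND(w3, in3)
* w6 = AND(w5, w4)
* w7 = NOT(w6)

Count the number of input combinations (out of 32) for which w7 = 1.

w7 = NOT(w6) must be 1, so w6 = 0.
w6 = AND(w5, w4) must be 0, so at least one of w5, w4 is 0.
Enumerating the 32 input combinations, 29 give w7 = 1 and 3 give w7 = 0.

29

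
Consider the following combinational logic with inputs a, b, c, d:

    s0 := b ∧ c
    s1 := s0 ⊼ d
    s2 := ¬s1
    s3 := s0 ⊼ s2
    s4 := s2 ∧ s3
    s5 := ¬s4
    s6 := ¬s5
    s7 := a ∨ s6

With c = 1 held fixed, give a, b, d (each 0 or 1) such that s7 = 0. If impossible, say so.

s7 = a ∨ s6 must be 0, so both a = 0 and s6 = 0.
Check with c = 1 and a=0, b=0, d=0:
s0 = b ∧ c = 0 ∧ 1 = 0
s1 = s0 ⊼ d = 0 ⊼ 0 = 1
s2 = ¬s1 = ¬1 = 0
s3 = s0 ⊼ s2 = 0 ⊼ 0 = 1
s4 = s2 ∧ s3 = 0 ∧ 1 = 0
s5 = ¬s4 = ¬0 = 1
s6 = ¬s5 = ¬1 = 0
s7 = a ∨ s6 = 0 ∨ 0 = 0
So s7 = 0.

a=0 b=0 d=0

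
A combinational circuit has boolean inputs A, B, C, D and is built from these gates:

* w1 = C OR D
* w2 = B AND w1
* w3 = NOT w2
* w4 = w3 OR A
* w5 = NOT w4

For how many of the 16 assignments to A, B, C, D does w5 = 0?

w5 = NOT w4 must be 0, so w4 = 1.
Enumerating the 16 input combinations, 13 give w5 = 0 and 3 give w5 = 1.

13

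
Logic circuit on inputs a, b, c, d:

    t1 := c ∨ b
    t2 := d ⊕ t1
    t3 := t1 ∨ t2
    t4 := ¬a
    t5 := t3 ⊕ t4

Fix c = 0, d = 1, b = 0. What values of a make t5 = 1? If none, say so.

a=1

t5 = t3 ⊕ t4 must be 1, so t3 and t4 differ.
Check with c = 0, d = 1, b = 0 and a=1:
t1 = c ∨ b = 0 ∨ 0 = 0
t2 = d ⊕ t1 = 1 ⊕ 0 = 1
t3 = t1 ∨ t2 = 0 ∨ 1 = 1
t4 = ¬a = ¬1 = 0
t5 = t3 ⊕ t4 = 1 ⊕ 0 = 1
So t5 = 1.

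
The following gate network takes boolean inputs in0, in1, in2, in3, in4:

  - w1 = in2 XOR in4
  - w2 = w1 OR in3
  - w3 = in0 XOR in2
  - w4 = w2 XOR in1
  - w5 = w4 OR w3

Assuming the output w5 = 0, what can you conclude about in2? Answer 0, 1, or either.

either

Both values of in2 occur among assignments with w5 = 0:
  in2=0: in0=0, in1=0, in2=0, in3=0, in4=0
  in2=1: in0=1, in1=0, in2=1, in3=0, in4=1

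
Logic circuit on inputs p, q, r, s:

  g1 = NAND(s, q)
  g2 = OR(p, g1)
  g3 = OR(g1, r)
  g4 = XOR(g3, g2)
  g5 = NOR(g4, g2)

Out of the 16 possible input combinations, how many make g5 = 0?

g5 = NOR(g4, g2) must be 0, so at least one of g4, g2 is 1.
Enumerating the 16 input combinations, 15 give g5 = 0 and 1 give g5 = 1.

15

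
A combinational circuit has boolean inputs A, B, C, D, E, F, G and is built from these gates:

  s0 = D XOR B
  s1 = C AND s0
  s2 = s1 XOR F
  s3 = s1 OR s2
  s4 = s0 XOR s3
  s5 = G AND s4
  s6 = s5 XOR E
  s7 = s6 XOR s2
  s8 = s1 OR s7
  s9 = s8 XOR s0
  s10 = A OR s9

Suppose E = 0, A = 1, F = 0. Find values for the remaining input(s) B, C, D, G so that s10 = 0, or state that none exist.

With E = 0, A = 1, F = 0 fixed, none of the 16 settings of B, C, D, G give s10 = 0.
For example, with B=1, C=0, D=0, G=0:
s0 = D XOR B = 0 XOR 1 = 1
s1 = C AND s0 = 0 AND 1 = 0
s2 = s1 XOR F = 0 XOR 0 = 0
s3 = s1 OR s2 = 0 OR 0 = 0
s4 = s0 XOR s3 = 1 XOR 0 = 1
s5 = G AND s4 = 0 AND 1 = 0
s6 = s5 XOR E = 0 XOR 0 = 0
s7 = s6 XOR s2 = 0 XOR 0 = 0
s8 = s1 OR s7 = 0 OR 0 = 0
s9 = s8 XOR s0 = 0 XOR 1 = 1
s10 = A OR s9 = 1 OR 1 = 1
giving s10 = 1 ≠ 0.

no solution exists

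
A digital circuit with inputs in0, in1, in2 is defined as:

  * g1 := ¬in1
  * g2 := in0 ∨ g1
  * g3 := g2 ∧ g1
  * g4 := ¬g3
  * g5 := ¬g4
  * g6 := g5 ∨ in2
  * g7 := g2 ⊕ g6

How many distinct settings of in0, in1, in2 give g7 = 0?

g7 = g2 ⊕ g6 must be 0, so g2 and g6 are equal.
Satisfying assignments:
  in0=0, in1=0, in2=0
  in0=0, in1=0, in2=1
  in0=0, in1=1, in2=0
  in0=1, in1=0, in2=0
  in0=1, in1=0, in2=1
  in0=1, in1=1, in2=1

6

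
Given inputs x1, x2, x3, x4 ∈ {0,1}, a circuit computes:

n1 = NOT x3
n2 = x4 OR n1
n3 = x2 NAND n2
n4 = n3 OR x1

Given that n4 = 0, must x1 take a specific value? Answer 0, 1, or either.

0

n4 = n3 OR x1 must be 0, so both n3 = 0 and x1 = 0.
n3 = x2 NAND n2 must be 0, so both x2 = 1 and n2 = 1.
n2 = x4 OR n1 must be 1, so at least one of x4, n1 is 1.
Every assignment with n4 = 0 has x1 = 0; there are 3 such assignment(s).
  x1=0, x2=1, x3=0, x4=0
  x1=0, x2=1, x3=0, x4=1
  x1=0, x2=1, x3=1, x4=1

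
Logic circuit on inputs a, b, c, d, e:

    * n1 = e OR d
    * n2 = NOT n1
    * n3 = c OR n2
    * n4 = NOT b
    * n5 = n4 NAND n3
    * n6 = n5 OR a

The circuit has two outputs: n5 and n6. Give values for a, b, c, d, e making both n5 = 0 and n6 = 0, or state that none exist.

a=0, b=0, c=1, d=0, e=1

Check with a=0, b=0, c=1, d=0, e=1:
n1 = e OR d = 1 OR 0 = 1
n2 = NOT n1 = NOT 1 = 0
n3 = c OR n2 = 1 OR 0 = 1
n4 = NOT b = NOT 0 = 1
n5 = n4 NAND n3 = 1 NAND 1 = 0
n6 = n5 OR a = 0 OR 0 = 0
So n5 = 0 and n6 = 0.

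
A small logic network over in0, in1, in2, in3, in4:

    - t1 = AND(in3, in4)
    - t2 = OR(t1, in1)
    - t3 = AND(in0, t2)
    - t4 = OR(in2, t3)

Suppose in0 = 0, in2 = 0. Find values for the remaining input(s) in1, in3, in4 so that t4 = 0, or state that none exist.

in1=1, in3=1, in4=1

t4 = OR(in2, t3) must be 0, so both in2 = 0 and t3 = 0.
Check with in0 = 0, in2 = 0 and in1=1, in3=1, in4=1:
t1 = AND(in3, in4) = AND(1, 1) = 1
t2 = OR(t1, in1) = OR(1, 1) = 1
t3 = AND(in0, t2) = AND(0, 1) = 0
t4 = OR(in2, t3) = OR(0, 0) = 0
So t4 = 0.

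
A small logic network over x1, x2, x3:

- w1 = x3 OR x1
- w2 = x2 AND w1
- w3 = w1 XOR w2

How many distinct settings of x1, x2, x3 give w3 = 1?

3

w3 = w1 XOR w2 must be 1, so w1 and w2 differ.
Satisfying assignments:
  x1=0, x2=0, x3=1
  x1=1, x2=0, x3=0
  x1=1, x2=0, x3=1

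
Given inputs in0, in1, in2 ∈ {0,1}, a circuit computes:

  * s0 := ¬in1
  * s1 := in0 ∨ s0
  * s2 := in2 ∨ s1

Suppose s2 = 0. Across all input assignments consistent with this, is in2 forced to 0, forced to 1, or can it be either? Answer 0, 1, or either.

s2 = in2 ∨ s1 must be 0, so both in2 = 0 and s1 = 0.
s1 = in0 ∨ s0 must be 0, so both in0 = 0 and s0 = 0.
Every assignment with s2 = 0 has in2 = 0; there are 1 such assignment(s).
  in0=0, in1=1, in2=0

0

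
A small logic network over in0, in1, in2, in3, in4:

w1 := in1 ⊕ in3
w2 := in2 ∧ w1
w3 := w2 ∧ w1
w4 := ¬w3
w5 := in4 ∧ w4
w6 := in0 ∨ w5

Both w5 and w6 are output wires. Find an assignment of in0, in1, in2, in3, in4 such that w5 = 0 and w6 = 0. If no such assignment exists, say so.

in0=0, in1=0, in2=1, in3=0, in4=0

Check with in0=0, in1=0, in2=1, in3=0, in4=0:
w1 = in1 ⊕ in3 = 0 ⊕ 0 = 0
w2 = in2 ∧ w1 = 1 ∧ 0 = 0
w3 = w2 ∧ w1 = 0 ∧ 0 = 0
w4 = ¬w3 = ¬0 = 1
w5 = in4 ∧ w4 = 0 ∧ 1 = 0
w6 = in0 ∨ w5 = 0 ∨ 0 = 0
So w5 = 0 and w6 = 0.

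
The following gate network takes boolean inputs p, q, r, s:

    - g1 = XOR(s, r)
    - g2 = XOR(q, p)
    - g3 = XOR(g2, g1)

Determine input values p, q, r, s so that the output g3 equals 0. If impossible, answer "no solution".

g3 = XOR(g2, g1) must be 0, so g2 and g1 are equal.
Check with p=1, q=1, r=0, s=0:
g1 = XOR(s, r) = XOR(0, 0) = 0
g2 = XOR(q, p) = XOR(1, 1) = 0
g3 = XOR(g2, g1) = XOR(0, 0) = 0
So g3 = 0 as required.

p=1, q=1, r=0, s=0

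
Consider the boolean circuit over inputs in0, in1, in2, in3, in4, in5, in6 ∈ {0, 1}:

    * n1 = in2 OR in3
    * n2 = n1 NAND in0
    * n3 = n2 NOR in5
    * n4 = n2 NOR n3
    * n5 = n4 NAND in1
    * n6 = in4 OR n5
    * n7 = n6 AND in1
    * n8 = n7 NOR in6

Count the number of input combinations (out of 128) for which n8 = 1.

n8 = n7 NOR in6 must be 1, so both n7 = 0 and in6 = 0.
Enumerating the 128 input combinations, 35 give n8 = 1 and 93 give n8 = 0.

35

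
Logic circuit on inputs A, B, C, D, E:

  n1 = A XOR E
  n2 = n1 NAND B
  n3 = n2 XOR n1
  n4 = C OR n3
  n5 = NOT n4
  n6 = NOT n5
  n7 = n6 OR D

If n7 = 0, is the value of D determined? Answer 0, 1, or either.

0

n7 = n6 OR D must be 0, so both n6 = 0 and D = 0.
Every assignment with n7 = 0 has D = 0; there are 2 such assignment(s).
  A=0, B=0, C=0, D=0, E=1
  A=1, B=0, C=0, D=0, E=0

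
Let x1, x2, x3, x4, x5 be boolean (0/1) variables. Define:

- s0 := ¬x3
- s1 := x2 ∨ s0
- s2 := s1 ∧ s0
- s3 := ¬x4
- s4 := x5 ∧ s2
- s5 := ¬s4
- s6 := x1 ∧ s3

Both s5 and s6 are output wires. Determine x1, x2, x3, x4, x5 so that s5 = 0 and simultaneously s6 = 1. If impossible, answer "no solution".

Check with x1=1, x2=1, x3=0, x4=0, x5=1:
s0 = ¬x3 = ¬0 = 1
s1 = x2 ∨ s0 = 1 ∨ 1 = 1
s2 = s1 ∧ s0 = 1 ∧ 1 = 1
s3 = ¬x4 = ¬0 = 1
s4 = x5 ∧ s2 = 1 ∧ 1 = 1
s5 = ¬s4 = ¬1 = 0
s6 = x1 ∧ s3 = 1 ∧ 1 = 1
So s5 = 0 and s6 = 1.

x1=1, x2=1, x3=0, x4=0, x5=1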